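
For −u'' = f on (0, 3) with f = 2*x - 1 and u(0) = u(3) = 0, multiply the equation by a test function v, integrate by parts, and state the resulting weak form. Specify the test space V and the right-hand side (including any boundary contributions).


V = H^1_0(0, 3) (so v(0) = v(3) = 0); weak form: ∫_0^3 u'v' dx = ∫_0^3 (2*x - 1) v dx for all v ∈ V.

Multiply both sides by a test function v and integrate from 0 to 3:
  ∫_0^3 −u''(x) v(x) dx = ∫_0^3 f(x) v(x) dx.
Integrate the LHS by parts once:
  ∫_0^3 −u'' v dx = −[u'(x) v(x)]_0^3 + ∫_0^3 u'(x) v'(x) dx.
Thus ∫_0^3 u'(x) v'(x) dx = ∫_0^3 f(x) v(x) dx + [u'(x) v(x)]_0^3.
Choose V so that boundary terms are either known or forced to vanish.
u is Dirichlet: u(0) = u(3) = 0. Let V = H^1_0(0, 3); then v(0) = v(3) = 0, and [u' v]_0^3 = 0.
Weak formulation: find u (satisfying any essential BC) such that ∫_0^3 u'(x) v'(x) dx = ∫_0^3 f v dx for all v ∈ V.
Substituting f(x) = 2*x - 1, the right-hand side is ∫_0^3 (2*x - 1) v dx.


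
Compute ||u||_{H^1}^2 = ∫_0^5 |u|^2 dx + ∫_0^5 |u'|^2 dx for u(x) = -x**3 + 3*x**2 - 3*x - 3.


||u||_{H^1}^2 = 33430/7

The H^1 norm (squared) on an interval (0, L) is
  ||u||_{H^1}^2 = ∫_0^L u(x)^2 dx + ∫_0^L u'(x)^2 dx.
Compute u'(x) = -3*x**2 + 6*x - 3.
Then u(x)^2 = x**6 - 6*x**5 + 15*x**4 - 12*x**3 - 9*x**2 + 18*x + 9 and u'(x)^2 = 9*x**4 - 36*x**3 + 54*x**2 - 36*x + 9.
Integrate each monomial from 0 to 5 using ∫_0^5 c·x^n dx = c·5^(n+1)/(n+1):
  ∫_0^5 u(x)^2 dx = ∫_0^5 (x^6 - 6*x^5 + 15*x^4 - 12*x^3 - 9*x^2 + 18*x + 9) dx. Term by term:
    ∫_0^5 x^6 dx = 78125/7;  ∫_0^5 -6*x^5 dx = -15625;  ∫_0^5 15*x^4 dx = 9375;
    ∫_0^5 -12*x^3 dx = -1875;  ∫_0^5 -9*x^2 dx = -375;  ∫_0^5 18*x dx = 225;
    ∫_0^5 9 dx = 45.
  Sum: 78125/7 − 15625 + 9375 − 1875 − 375 + 225 + 45 = 20515/7.
  ∫_0^5 u'(x)^2 dx = ∫_0^5 (9*x^4 - 36*x^3 + 54*x^2 - 36*x + 9) dx. Term by term:
    ∫_0^5 9*x^4 dx = 5625;  ∫_0^5 -36*x^3 dx = -5625;  ∫_0^5 54*x^2 dx = 2250;
    ∫_0^5 -36*x dx = -450;  ∫_0^5 9 dx = 45.
  Sum: 5625 − 5625 + 2250 − 450 + 45 = 1845.
Adding: ||u||_{H^1}^2 = 20515/7 + 1845 = 33430/7.


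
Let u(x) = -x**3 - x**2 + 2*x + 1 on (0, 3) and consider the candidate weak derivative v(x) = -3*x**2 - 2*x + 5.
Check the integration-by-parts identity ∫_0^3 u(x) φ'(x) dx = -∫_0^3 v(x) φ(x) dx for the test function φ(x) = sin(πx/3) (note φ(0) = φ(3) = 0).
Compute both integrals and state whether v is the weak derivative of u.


LHS = -324/π^3 + 87/π, RHS = -324/π^3 + 69/π. No, v is not the weak derivative of u.

u(x) = -x**3 - x**2 + 2*x + 1, classical derivative u'(x) = -3*x**2 - 2*x + 2.
φ(x) = sin(πx/3), so φ'(x) = π*cos(π*x/3)/3.
Note φ(0) = φ(3) = 0, so the boundary term u·φ vanishes.
LHS = ∫_0^3 u(x) φ'(x) dx = ∫_0^3 (-π*x^3*cos(π*x/3)/3 - π*x^2*cos(π*x/3)/3 + 2*π*x*cos(π*x/3)/3 + π*cos(π*x/3)/3) dx. Term by term:
  ∫_0^3 π*cos(π*x/3)/3 dx = 0;  ∫_0^3 -π*x^2*cos(π*x/3)/3 dx = 18/π;  ∫_0^3 -π*x^3*cos(π*x/3)/3 dx = -324/π^3 + 81/π;
  ∫_0^3 2*π*x*cos(π*x/3)/3 dx = -12/π.
Sum: 0 + 18/π + -324/π^3 + 81/π − 12/π = -324/π^3 + 87/π.
So LHS = -324/π^3 + 87/π.
∫_0^3 v(x) φ(x) dx = ∫_0^3 (-3*x^2*sin(π*x/3) - 2*x*sin(π*x/3) + 5*sin(π*x/3)) dx. Term by term:
  ∫_0^3 5*sin(π*x/3) dx = 30/π;  ∫_0^3 -3*x^2*sin(π*x/3) dx = -81/π + 324/π^3;  ∫_0^3 -2*x*sin(π*x/3) dx = -18/π.
Sum: 30/π + -81/π + 324/π^3 − 18/π = -69/π + 324/π^3.
So RHS = -∫_0^3 v(x) φ(x) dx = -324/π^3 + 69/π.
LHS − RHS = 18/π ≠ 0, so the identity fails.
(For a valid weak derivative the identity must hold for EVERY test function, in particular this one. The failure shows v is NOT the weak derivative of u.)
Correct weak derivative would be u'(x) = -3*x**2 - 2*x + 2.


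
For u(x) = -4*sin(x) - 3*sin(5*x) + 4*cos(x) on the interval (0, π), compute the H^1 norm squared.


||u||_{H^1(0,π)}^2 = 149*π

u'(x) = -4*sin(x) - 4*cos(x) - 15*cos(5*x).
Expand u² and (u')² and integrate term by term on (0, π), using: for integers n ≥ 1, ∫_0^π sin²(nx) dx = ∫_0^π cos²(nx) dx = π/2; for n ≠ n', ∫_0^π sin(nx)sin(n'x) dx = ∫_0^π cos(nx)cos(n'x) dx = 0; and by product-to-sum, ∫_0^π sin(nx)cos(n'x) dx = ½∫_0^π [sin((n+n')x) + sin((n−n')x)] dx, which is 0 when n+n' is even and 2n/(n²−n'²) when n+n' is odd (it need not vanish on (0, π)).
  u² squared terms: (-4)²·∫sin(x)² dx = 16·π/2 = 8*π;  (-3)²·∫sin(5x)² dx = 9·π/2 = 9*π/2;  (4)²·∫cos(x)² dx = 16·π/2 = 8*π.
  u² cross terms: 2·(-4)·(-3)·∫sin(x)·sin(5x) dx = 24·(0) = 0;  2·(-4)·(4)·∫sin(x)·cos(x) dx = -32·(0) = 0;  2·(-3)·(4)·∫sin(5x)·cos(x) dx = -24·(0) = 0.
  So ∫_0^π u² dx = 8*π + 9*π/2 + 8*π + 0 + 0 + 0 = 41*π/2.
  (u')² squared terms: (-15)²·∫cos(5x)² dx = 225·π/2 = 225*π/2;  (-4)²·∫cos(x)² dx = 16·π/2 = 8*π;  (-4)²·∫sin(x)² dx = 16·π/2 = 8*π.
  (u')² cross terms: 2·(-15)·(-4)·∫cos(5x)·cos(x) dx = 120·(0) = 0;  2·(-15)·(-4)·∫cos(5x)·sin(x) dx = 120·(0) = 0;  2·(-4)·(-4)·∫cos(x)·sin(x) dx = 32·(0) = 0.
  So ∫_0^π (u')² dx = 225*π/2 + 8*π + 8*π + 0 + 0 + 0 = 257*π/2.
||u||_{H^1}^2 = (41*π/2) + (257*π/2) = 149*π.


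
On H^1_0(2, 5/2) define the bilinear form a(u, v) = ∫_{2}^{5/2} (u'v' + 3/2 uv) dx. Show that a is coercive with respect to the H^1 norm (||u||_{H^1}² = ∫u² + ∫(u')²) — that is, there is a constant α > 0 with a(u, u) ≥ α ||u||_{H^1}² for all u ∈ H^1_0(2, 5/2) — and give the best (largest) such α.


α = 1

Coercivity of a(·,·) on H^1_0(2, 5/2) means a(u, u) ≥ α ||u||_{H^1}² for every u ∈ H^1_0.
The interval has length L = 1/2, and Poincaré/coercivity depend only on L. Here a(u, u) = ∫(u')² + (3/2)·∫u².
Here c = 3/2 ≥ 1, so a(u,u) = ∫(u')² + c∫u² ≥ ∫(u')² + ∫u² = ||u||_{H^1}², i.e. α = 1 works. No larger α is possible: a(u,u) ≥ α||u||_{H^1}² means (1−α)∫(u')² ≥ (α−c)∫u², and for the modes u_n = sin(nπ(x−x₀)/L) (x₀ the left endpoint) one has ∫u_n²/∫(u_n')² = (L/(nπ))² → 0, so a(u_n,u_n)/||u_n||_{H^1}² → 1. Hence the optimal constant is α = 1.
Therefore α = 1.


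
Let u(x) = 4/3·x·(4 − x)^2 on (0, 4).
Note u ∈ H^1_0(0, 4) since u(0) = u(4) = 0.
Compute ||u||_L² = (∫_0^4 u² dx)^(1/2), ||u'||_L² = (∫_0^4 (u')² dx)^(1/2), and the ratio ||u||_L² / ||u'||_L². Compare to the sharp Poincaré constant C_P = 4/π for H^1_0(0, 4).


||u||_L² / ||u'||_L² = 2*sqrt(14)/7 < C_P = 4/π.

u(x) = 4/3·x·(4 − x)^2, so u'(x) = 4*x^2 - 64*x/3 + 64/3.
u(x) = 4/3·x·(4 − x)^2 vanishes at x = 0 and x = 4, so u ∈ H^1_0(0, 4). Differentiate via the product rule and integrate the resulting polynomials term by term.
  ∫_0^4 u² dx = ∫_0^4 (16*x^6/9 - 256*x^5/9 + 512*x^4/3 - 4096*x^3/9 + 4096*x^2/9) dx. Term by term:
    ∫_0^4 16*x^6/9 dx = 262144/63;  ∫_0^4 -256*x^5/9 dx = -524288/27;  ∫_0^4 512*x^4/3 dx = 524288/15;
    ∫_0^4 -4096*x^3/9 dx = -262144/9;  ∫_0^4 4096*x^2/9 dx = 262144/27.
  Sum: 262144/63 − 524288/27 + 524288/15 − 262144/9 + 262144/27 = 262144/945.
  ∫_0^4 (u')² dx = ∫_0^4 (16*x^4 - 512*x^3/3 + 5632*x^2/9 - 8192*x/9 + 4096/9) dx. Term by term:
    ∫_0^4 16*x^4 dx = 16384/5;  ∫_0^4 -512*x^3/3 dx = -32768/3;  ∫_0^4 5632*x^2/9 dx = 360448/27;
    ∫_0^4 -8192*x/9 dx = -65536/9;  ∫_0^4 4096/9 dx = 16384/9.
  Sum: 16384/5 − 32768/3 + 360448/27 − 65536/9 + 16384/9 = 32768/135.
∫_0^4 u² dx = 262144/945, so ||u||_L² = 512*sqrt(105)/315.
∫_0^4 (u')² dx = 32768/135, so ||u'||_L² = 128*sqrt(30)/45.
Ratio ||u||_L² / ||u'||_L² = 2*sqrt(14)/7.
Sharp Poincaré constant on H^1_0(0, 4) is C_P = L/π = 4/π, achieved by sin(π/4·x).
A polynomial bump cannot attain the sharp Poincaré constant (only the first sine eigenfunction does), so the ratio is strictly less than C_P, consistent with ||u||_L² ≤ C_P ||u'||_L².


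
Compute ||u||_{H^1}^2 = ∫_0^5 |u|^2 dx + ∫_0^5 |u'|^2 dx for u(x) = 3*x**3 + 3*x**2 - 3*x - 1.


||u||_{H^1}^2 = 1431475/7

The H^1 norm (squared) on an interval (0, L) is
  ||u||_{H^1}^2 = ∫_0^L u(x)^2 dx + ∫_0^L u'(x)^2 dx.
Compute u'(x) = 9*x**2 + 6*x - 3.
Then u(x)^2 = 9*x**6 + 18*x**5 - 9*x**4 - 24*x**3 + 3*x**2 + 6*x + 1 and u'(x)^2 = 81*x**4 + 108*x**3 - 18*x**2 - 36*x + 9.
Integrate each monomial from 0 to 5 using ∫_0^5 c·x^n dx = c·5^(n+1)/(n+1):
  ∫_0^5 u(x)^2 dx = ∫_0^5 (9*x^6 + 18*x^5 - 9*x^4 - 24*x^3 + 3*x^2 + 6*x + 1) dx. Term by term:
    ∫_0^5 9*x^6 dx = 703125/7;  ∫_0^5 18*x^5 dx = 46875;  ∫_0^5 -9*x^4 dx = -5625;
    ∫_0^5 -24*x^3 dx = -3750;  ∫_0^5 3*x^2 dx = 125;  ∫_0^5 6*x dx = 75;
    ∫_0^5 1 dx = 5.
  Sum: 703125/7 + 46875 − 5625 − 3750 + 125 + 75 + 5 = 967060/7.
  ∫_0^5 u'(x)^2 dx = ∫_0^5 (81*x^4 + 108*x^3 - 18*x^2 - 36*x + 9) dx. Term by term:
    ∫_0^5 81*x^4 dx = 50625;  ∫_0^5 108*x^3 dx = 16875;  ∫_0^5 -18*x^2 dx = -750;
    ∫_0^5 -36*x dx = -450;  ∫_0^5 9 dx = 45.
  Sum: 50625 + 16875 − 750 − 450 + 45 = 66345.
Adding: ||u||_{H^1}^2 = 967060/7 + 66345 = 1431475/7.


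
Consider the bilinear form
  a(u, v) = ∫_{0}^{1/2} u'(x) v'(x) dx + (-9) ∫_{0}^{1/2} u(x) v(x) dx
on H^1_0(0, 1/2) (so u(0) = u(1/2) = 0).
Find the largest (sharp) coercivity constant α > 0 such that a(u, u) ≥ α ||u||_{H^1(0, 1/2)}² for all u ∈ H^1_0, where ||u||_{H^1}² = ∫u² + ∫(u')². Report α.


α = (-9 + 4*π^2)/(1 + 4*π^2)

Coercivity of a(·,·) on H^1_0(0, 1/2) means a(u, u) ≥ α ||u||_{H^1}² for every u ∈ H^1_0.
The interval has length L = 1/2, and Poincaré/coercivity depend only on L. Here a(u, u) = ∫(u')² + (-9)·∫u².
Here c = -9 < 0 with |c| < (π/L)² = 4*π^2, so coercivity still holds. The condition a(u,u) ≥ α||u||_{H^1}² reads (1−α)∫(u')² ≥ (α−c)∫u². Any admissible α is ≤ 1 (rapidly oscillating u have ∫u²/∫(u')² → 0), and α = 1 would force 0 ≥ (1−c)∫u², impossible since c < 1; so 1−α > 0. By the sharp Poincaré inequality on H^1_0 of an interval of length L, ∫(u')² ≥ (π/L)²∫u² with equality for the first sine mode sin(π(x−x₀)/L) (x₀ the left endpoint), so the inequality holds for all u iff (1−α)(π/L)² ≥ α − c, i.e. α ≤ ((π/L)² + c)/((π/L)² + 1) = (1 + c(L/π)²)/(1 + (L/π)²). (Direct route, valid since c ≤ 0: Poincaré gives c∫u² ≥ c(L/π)²∫(u')², so a(u,u) ≥ (1 + c(L/π)²)∫(u')², while ||u||_{H^1}² ≤ (1 + (L/π)²)∫(u')²; dividing yields the same α.) With (π/L)² = 4*π^2 and c = -9, the largest admissible constant is α = ((π/L)² + c)/((π/L)² + 1).
Simplifying, α = (-9 + 4*π^2)/(1 + 4*π^2).


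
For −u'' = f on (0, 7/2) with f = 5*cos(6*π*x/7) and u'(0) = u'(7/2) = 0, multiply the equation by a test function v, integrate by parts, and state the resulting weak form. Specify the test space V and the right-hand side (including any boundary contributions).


V = H^1(0, 7/2) (no boundary constraint on v; u is determined up to an additive constant); weak form: ∫_0^7/2 u'v' dx = ∫_0^7/2 (5*cos(6*π*x/7)) v dx for all v ∈ V.

Multiply both sides by a test function v and integrate from 0 to 7/2:
  ∫_0^7/2 −u''(x) v(x) dx = ∫_0^7/2 f(x) v(x) dx.
Integrate the LHS by parts once:
  ∫_0^7/2 −u'' v dx = −[u'(x) v(x)]_0^7/2 + ∫_0^7/2 u'(x) v'(x) dx.
Thus ∫_0^7/2 u'(x) v'(x) dx = ∫_0^7/2 f(x) v(x) dx + [u'(x) v(x)]_0^7/2.
Choose V so that boundary terms are either known or forced to vanish.
u has homogeneous Neumann: u'(0) = u'(7/2) = 0. So [u' v]_0^7/2 = 0·v(7/2) − 0·v(0) = 0 for any v; take V = H^1(0, 7/2).
Weak formulation: find u (satisfying any essential BC) such that ∫_0^7/2 u'(x) v'(x) dx = ∫_0^7/2 f v dx for all v ∈ V (homogeneous Neumann, so boundary terms vanish).
Substituting f(x) = 5*cos(6*π*x/7), the right-hand side is ∫_0^7/2 (5*cos(6*π*x/7)) v dx.
Compatibility check (pure Neumann): taking v ≡ 1 ∈ V gives 0 = ∫_0^7/2 f dx + (0) − (0), i.e. ∫_0^7/2 f dx must equal u'(0) − u'(7/2) = 0. Indeed ∫_0^7/2 (5*cos(6*π*x/7)) dx = 0, so the data are compatible. The solution is then unique only up to an additive constant (fix it e.g. by requiring ∫_0^7/2 u dx = 0).


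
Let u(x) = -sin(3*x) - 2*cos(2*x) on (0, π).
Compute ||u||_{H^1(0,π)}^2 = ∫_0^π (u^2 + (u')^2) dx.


||u||_{H^1(0,π)}^2 = 24 + 15*π

u'(x) = 4*sin(2*x) - 3*cos(3*x).
Expand u² and (u')² and integrate term by term on (0, π), using: for integers n ≥ 1, ∫_0^π sin²(nx) dx = ∫_0^π cos²(nx) dx = π/2; for n ≠ n', ∫_0^π sin(nx)sin(n'x) dx = ∫_0^π cos(nx)cos(n'x) dx = 0; and by product-to-sum, ∫_0^π sin(nx)cos(n'x) dx = ½∫_0^π [sin((n+n')x) + sin((n−n')x)] dx, which is 0 when n+n' is even and 2n/(n²−n'²) when n+n' is odd (it need not vanish on (0, π)).
  u² squared terms: (-1)²·∫sin(3x)² dx = 1·π/2 = π/2;  (-2)²·∫cos(2x)² dx = 4·π/2 = 2*π.
  u² cross terms: 2·(-1)·(-2)·∫sin(3x)·cos(2x) dx = 4·(6/5) = 24/5.
  So ∫_0^π u² dx = π/2 + 2*π + 24/5 = 24/5 + 5*π/2.
  (u')² squared terms: (-3)²·∫cos(3x)² dx = 9·π/2 = 9*π/2;  (4)²·∫sin(2x)² dx = 16·π/2 = 8*π.
  (u')² cross terms: 2·(-3)·(4)·∫cos(3x)·sin(2x) dx = -24·(-4/5) = 96/5.
  So ∫_0^π (u')² dx = 9*π/2 + 8*π + 96/5 = 96/5 + 25*π/2.
||u||_{H^1}^2 = (24/5 + 5*π/2) + (96/5 + 25*π/2) = 24 + 15*π.


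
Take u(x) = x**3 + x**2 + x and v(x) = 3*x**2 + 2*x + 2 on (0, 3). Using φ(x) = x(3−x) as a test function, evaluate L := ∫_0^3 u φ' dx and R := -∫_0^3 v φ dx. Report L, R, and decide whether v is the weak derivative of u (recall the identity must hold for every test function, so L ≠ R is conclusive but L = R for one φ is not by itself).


LHS = -1089/20, RHS = -1179/20. No, v is not the weak derivative of u.

u(x) = x**3 + x**2 + x, classical derivative u'(x) = 3*x**2 + 2*x + 1.
φ(x) = x(3−x), so φ'(x) = 3 - 2*x.
Note φ(0) = φ(3) = 0, so the boundary term u·φ vanishes.
LHS = ∫_0^3 u(x) φ'(x) dx = ∫_0^3 (-2*x^4 + x^3 + x^2 + 3*x) dx. Term by term:
  ∫_0^3 -2*x^4 dx = -486/5;  ∫_0^3 x^3 dx = 81/4;  ∫_0^3 x^2 dx = 9;
  ∫_0^3 3*x dx = 27/2.
Sum: -486/5 + 81/4 + 9 + 27/2 = -1089/20.
So LHS = -1089/20.
∫_0^3 v(x) φ(x) dx = ∫_0^3 (-3*x^4 + 7*x^3 + 4*x^2 + 6*x) dx. Term by term:
  ∫_0^3 -3*x^4 dx = -729/5;  ∫_0^3 7*x^3 dx = 567/4;  ∫_0^3 4*x^2 dx = 36;
  ∫_0^3 6*x dx = 27.
Sum: -729/5 + 567/4 + 36 + 27 = 1179/20.
So RHS = -∫_0^3 v(x) φ(x) dx = -1179/20.
LHS − RHS = 9/2 ≠ 0, so the identity fails.
(For a valid weak derivative the identity must hold for EVERY test function, in particular this one. The failure shows v is NOT the weak derivative of u.)
Correct weak derivative would be u'(x) = 3*x**2 + 2*x + 1.


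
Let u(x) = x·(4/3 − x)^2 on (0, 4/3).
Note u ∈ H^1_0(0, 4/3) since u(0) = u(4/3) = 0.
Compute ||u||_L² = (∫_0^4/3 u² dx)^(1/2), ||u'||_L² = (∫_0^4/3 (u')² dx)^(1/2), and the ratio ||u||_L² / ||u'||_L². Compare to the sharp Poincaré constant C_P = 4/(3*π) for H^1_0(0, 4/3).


||u||_L² / ||u'||_L² = 2*sqrt(14)/21 < C_P = 4/(3*π).

u(x) = x·(4/3 − x)^2, so u'(x) = (3*x - 4)*(9*x - 4)/9.
u(x) = x·(4/3 − x)^2 vanishes at x = 0 and x = 4/3, so u ∈ H^1_0(0, 4/3). Differentiate via the product rule and integrate the resulting polynomials term by term.
  ∫_0^4/3 u² dx = ∫_0^4/3 (x^6 - 16*x^5/3 + 32*x^4/3 - 256*x^3/27 + 256*x^2/81) dx. Term by term:
    ∫_0^4/3 x^6 dx = 16384/15309;  ∫_0^4/3 -16*x^5/3 dx = -32768/6561;  ∫_0^4/3 32*x^4/3 dx = 32768/3645;
    ∫_0^4/3 -256*x^3/27 dx = -16384/2187;  ∫_0^4/3 256*x^2/81 dx = 16384/6561.
  Sum: 16384/15309 − 32768/6561 + 32768/3645 − 16384/2187 + 16384/6561 = 16384/229635.
  ∫_0^4/3 (u')² dx = ∫_0^4/3 (9*x^4 - 32*x^3 + 352*x^2/9 - 512*x/27 + 256/81) dx. Term by term:
    ∫_0^4/3 9*x^4 dx = 1024/135;  ∫_0^4/3 -32*x^3 dx = -2048/81;  ∫_0^4/3 352*x^2/9 dx = 22528/729;
    ∫_0^4/3 -512*x/27 dx = -4096/243;  ∫_0^4/3 256/81 dx = 1024/243.
  Sum: 1024/135 − 2048/81 + 22528/729 − 4096/243 + 1024/243 = 2048/3645.
∫_0^4/3 u² dx = 16384/229635, so ||u||_L² = 128*sqrt(35)/2835.
∫_0^4/3 (u')² dx = 2048/3645, so ||u'||_L² = 32*sqrt(10)/135.
Ratio ||u||_L² / ||u'||_L² = 2*sqrt(14)/21.
Sharp Poincaré constant on H^1_0(0, 4/3) is C_P = L/π = 4/(3*π), achieved by sin(3*π/4·x).
A polynomial bump cannot attain the sharp Poincaré constant (only the first sine eigenfunction does), so the ratio is strictly less than C_P, consistent with ||u||_L² ≤ C_P ||u'||_L².


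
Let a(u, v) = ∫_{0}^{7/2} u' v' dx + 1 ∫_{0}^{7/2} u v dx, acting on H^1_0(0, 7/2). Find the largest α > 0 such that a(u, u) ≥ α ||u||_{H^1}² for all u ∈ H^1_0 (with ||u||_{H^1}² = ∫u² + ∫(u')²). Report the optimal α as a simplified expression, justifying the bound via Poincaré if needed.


α = 1

Coercivity of a(·,·) on H^1_0(0, 7/2) means a(u, u) ≥ α ||u||_{H^1}² for every u ∈ H^1_0.
The interval has length L = 7/2, and Poincaré/coercivity depend only on L. Here a(u, u) = ∫(u')² + (1)·∫u².
Here c = 1 ≥ 1, so a(u,u) = ∫(u')² + c∫u² ≥ ∫(u')² + ∫u² = ||u||_{H^1}², i.e. α = 1 works. No larger α is possible: a(u,u) ≥ α||u||_{H^1}² means (1−α)∫(u')² ≥ (α−c)∫u², and for the modes u_n = sin(nπ(x−x₀)/L) (x₀ the left endpoint) one has ∫u_n²/∫(u_n')² = (L/(nπ))² → 0, so a(u_n,u_n)/||u_n||_{H^1}² → 1. Hence the optimal constant is α = 1.
Therefore α = 1.


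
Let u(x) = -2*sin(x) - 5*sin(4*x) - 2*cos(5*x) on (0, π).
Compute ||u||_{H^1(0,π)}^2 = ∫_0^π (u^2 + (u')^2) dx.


||u||_{H^1(0,π)}^2 = -4160/9 + 537*π/2

u'(x) = 10*sin(5*x) - 2*cos(x) - 20*cos(4*x).
Expand u² and (u')² and integrate term by term on (0, π), using: for integers n ≥ 1, ∫_0^π sin²(nx) dx = ∫_0^π cos²(nx) dx = π/2; for n ≠ n', ∫_0^π sin(nx)sin(n'x) dx = ∫_0^π cos(nx)cos(n'x) dx = 0; and by product-to-sum, ∫_0^π sin(nx)cos(n'x) dx = ½∫_0^π [sin((n+n')x) + sin((n−n')x)] dx, which is 0 when n+n' is even and 2n/(n²−n'²) when n+n' is odd (it need not vanish on (0, π)).
  u² squared terms: (-5)²·∫sin(4x)² dx = 25·π/2 = 25*π/2;  (-2)²·∫cos(5x)² dx = 4·π/2 = 2*π;  (-2)²·∫sin(x)² dx = 4·π/2 = 2*π.
  u² cross terms: 2·(-5)·(-2)·∫sin(4x)·cos(5x) dx = 20·(-8/9) = -160/9;  2·(-5)·(-2)·∫sin(4x)·sin(x) dx = 20·(0) = 0;  2·(-2)·(-2)·∫cos(5x)·sin(x) dx = 8·(0) = 0.
  So ∫_0^π u² dx = 25*π/2 + 2*π + 2*π − 160/9 + 0 + 0 = -160/9 + 33*π/2.
  (u')² squared terms: (-20)²·∫cos(4x)² dx = 400·π/2 = 200*π;  (-2)²·∫cos(x)² dx = 4·π/2 = 2*π;  (10)²·∫sin(5x)² dx = 100·π/2 = 50*π.
  (u')² cross terms: 2·(-20)·(-2)·∫cos(4x)·cos(x) dx = 80·(0) = 0;  2·(-20)·(10)·∫cos(4x)·sin(5x) dx = -400·(10/9) = -4000/9;  2·(-2)·(10)·∫cos(x)·sin(5x) dx = -40·(0) = 0.
  So ∫_0^π (u')² dx = 200*π + 2*π + 50*π + 0 − 4000/9 + 0 = -4000/9 + 252*π.
||u||_{H^1}^2 = (-160/9 + 33*π/2) + (-4000/9 + 252*π) = -4160/9 + 537*π/2.


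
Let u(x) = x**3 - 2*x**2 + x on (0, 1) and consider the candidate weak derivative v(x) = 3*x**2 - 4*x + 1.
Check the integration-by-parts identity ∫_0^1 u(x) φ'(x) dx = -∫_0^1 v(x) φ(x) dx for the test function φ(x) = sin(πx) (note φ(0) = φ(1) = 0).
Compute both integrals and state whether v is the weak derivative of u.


LHS = (12 - π^2)/π^3, RHS = (12 - π^2)/π^3. Yes, v = u' weakly.

u(x) = x**3 - 2*x**2 + x, classical derivative u'(x) = 3*x**2 - 4*x + 1.
φ(x) = sin(πx), so φ'(x) = π*cos(π*x).
Note φ(0) = φ(1) = 0, so the boundary term u·φ vanishes.
LHS = ∫_0^1 u(x) φ'(x) dx = ∫_0^1 (π*x^3*cos(π*x) - 2*π*x^2*cos(π*x) + π*x*cos(π*x)) dx. Term by term:
  ∫_0^1 π*x*cos(π*x) dx = -2/π;  ∫_0^1 π*x^3*cos(π*x) dx = -3/π + 12/π^3;  ∫_0^1 -2*π*x^2*cos(π*x) dx = 4/π.
Sum: -2/π + -3/π + 12/π^3 + 4/π = (12 - π^2)/π^3.
So LHS = (12 - π^2)/π^3.
∫_0^1 v(x) φ(x) dx = ∫_0^1 (3*x^2*sin(π*x) - 4*x*sin(π*x) + sin(π*x)) dx. Term by term:
  ∫_0^1 -4*x*sin(π*x) dx = -4/π;  ∫_0^1 3*x^2*sin(π*x) dx = -12/π^3 + 3/π;  ∫_0^1 sin(π*x) dx = 2/π.
Sum: -4/π + -12/π^3 + 3/π + 2/π = (-12 + π^2)/π^3.
So RHS = -∫_0^1 v(x) φ(x) dx = (12 - π^2)/π^3.
LHS = RHS, so the identity holds for this test φ.
Moreover u is smooth here and v(x) = u'(x) = 3*x**2 - 4*x + 1 pointwise, so the identity holds for every test function. Hence v is the weak derivative of u.


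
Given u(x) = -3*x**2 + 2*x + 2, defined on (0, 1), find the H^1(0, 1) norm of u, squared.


||u||_{H^1}^2 = 122/15

The H^1 norm (squared) on an interval (0, L) is
  ||u||_{H^1}^2 = ∫_0^L u(x)^2 dx + ∫_0^L u'(x)^2 dx.
Compute u'(x) = 2 - 6*x.
Then u(x)^2 = 9*x**4 - 12*x**3 - 8*x**2 + 8*x + 4 and u'(x)^2 = 36*x**2 - 24*x + 4.
Integrate each monomial from 0 to 1 using ∫_0^1 c·x^n dx = c·1^(n+1)/(n+1):
  ∫_0^1 u(x)^2 dx = ∫_0^1 (9*x^4 - 12*x^3 - 8*x^2 + 8*x + 4) dx. Term by term:
    ∫_0^1 9*x^4 dx = 9/5;  ∫_0^1 -12*x^3 dx = -3;  ∫_0^1 -8*x^2 dx = -8/3;
    ∫_0^1 8*x dx = 4;  ∫_0^1 4 dx = 4.
  Sum: 9/5 − 3 − 8/3 + 4 + 4 = 62/15.
  ∫_0^1 u'(x)^2 dx = ∫_0^1 (36*x^2 - 24*x + 4) dx. Term by term:
    ∫_0^1 36*x^2 dx = 12;  ∫_0^1 -24*x dx = -12;  ∫_0^1 4 dx = 4.
  Sum: 12 − 12 + 4 = 4.
Adding: ||u||_{H^1}^2 = 62/15 + 4 = 122/15.


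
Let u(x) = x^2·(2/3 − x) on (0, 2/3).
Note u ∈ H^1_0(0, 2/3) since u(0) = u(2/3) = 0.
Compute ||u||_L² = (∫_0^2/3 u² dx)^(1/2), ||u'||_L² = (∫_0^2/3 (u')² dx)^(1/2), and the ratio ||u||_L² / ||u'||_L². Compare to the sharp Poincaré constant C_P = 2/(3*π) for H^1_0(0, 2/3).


||u||_L² / ||u'||_L² = sqrt(14)/21 < C_P = 2/(3*π).

u(x) = x^2·(2/3 − x), so u'(x) = x*(4 - 9*x)/3.
u(x) = x^2·(2/3 − x) vanishes at x = 0 and x = 2/3, so u ∈ H^1_0(0, 2/3). Differentiate via the product rule and integrate the resulting polynomials term by term.
  ∫_0^2/3 u² dx = ∫_0^2/3 (x^6 - 4*x^5/3 + 4*x^4/9) dx. Term by term:
    ∫_0^2/3 x^6 dx = 128/15309;  ∫_0^2/3 -4*x^5/3 dx = -128/6561;  ∫_0^2/3 4*x^4/9 dx = 128/10935.
  Sum: 128/15309 − 128/6561 + 128/10935 = 128/229635.
  ∫_0^2/3 (u')² dx = ∫_0^2/3 (9*x^4 - 8*x^3 + 16*x^2/9) dx. Term by term:
    ∫_0^2/3 9*x^4 dx = 32/135;  ∫_0^2/3 -8*x^3 dx = -32/81;  ∫_0^2/3 16*x^2/9 dx = 128/729.
  Sum: 32/135 − 32/81 + 128/729 = 64/3645.
∫_0^2/3 u² dx = 128/229635, so ||u||_L² = 8*sqrt(70)/2835.
∫_0^2/3 (u')² dx = 64/3645, so ||u'||_L² = 8*sqrt(5)/135.
Ratio ||u||_L² / ||u'||_L² = sqrt(14)/21.
Sharp Poincaré constant on H^1_0(0, 2/3) is C_P = L/π = 2/(3*π), achieved by sin(3*π/2·x).
A polynomial bump cannot attain the sharp Poincaré constant (only the first sine eigenfunction does), so the ratio is strictly less than C_P, consistent with ||u||_L² ≤ C_P ||u'||_L².


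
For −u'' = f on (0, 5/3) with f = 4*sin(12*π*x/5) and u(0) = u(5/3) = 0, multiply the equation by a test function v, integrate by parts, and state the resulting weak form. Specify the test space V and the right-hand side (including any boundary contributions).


V = H^1_0(0, 5/3) (so v(0) = v(5/3) = 0); weak form: ∫_0^5/3 u'v' dx = ∫_0^5/3 (4*sin(12*π*x/5)) v dx for all v ∈ V.

Multiply both sides by a test function v and integrate from 0 to 5/3:
  ∫_0^5/3 −u''(x) v(x) dx = ∫_0^5/3 f(x) v(x) dx.
Integrate the LHS by parts once:
  ∫_0^5/3 −u'' v dx = −[u'(x) v(x)]_0^5/3 + ∫_0^5/3 u'(x) v'(x) dx.
Thus ∫_0^5/3 u'(x) v'(x) dx = ∫_0^5/3 f(x) v(x) dx + [u'(x) v(x)]_0^5/3.
Choose V so that boundary terms are either known or forced to vanish.
u is Dirichlet: u(0) = u(5/3) = 0. Let V = H^1_0(0, 5/3); then v(0) = v(5/3) = 0, and [u' v]_0^5/3 = 0.
Weak formulation: find u (satisfying any essential BC) such that ∫_0^5/3 u'(x) v'(x) dx = ∫_0^5/3 f v dx for all v ∈ V.
Substituting f(x) = 4*sin(12*π*x/5), the right-hand side is ∫_0^5/3 (4*sin(12*π*x/5)) v dx.


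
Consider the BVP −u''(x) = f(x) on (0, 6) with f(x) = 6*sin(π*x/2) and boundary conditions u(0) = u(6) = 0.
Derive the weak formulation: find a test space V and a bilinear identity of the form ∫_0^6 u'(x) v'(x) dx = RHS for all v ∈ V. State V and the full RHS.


V = H^1_0(0, 6) (so v(0) = v(6) = 0); weak form: ∫_0^6 u'v' dx = ∫_0^6 (6*sin(π*x/2)) v dx for all v ∈ V.

Multiply both sides by a test function v and integrate from 0 to 6:
  ∫_0^6 −u''(x) v(x) dx = ∫_0^6 f(x) v(x) dx.
Integrate the LHS by parts once:
  ∫_0^6 −u'' v dx = −[u'(x) v(x)]_0^6 + ∫_0^6 u'(x) v'(x) dx.
Thus ∫_0^6 u'(x) v'(x) dx = ∫_0^6 f(x) v(x) dx + [u'(x) v(x)]_0^6.
Choose V so that boundary terms are either known or forced to vanish.
u is Dirichlet: u(0) = u(6) = 0. Let V = H^1_0(0, 6); then v(0) = v(6) = 0, and [u' v]_0^6 = 0.
Weak formulation: find u (satisfying any essential BC) such that ∫_0^6 u'(x) v'(x) dx = ∫_0^6 f v dx for all v ∈ V.
Substituting f(x) = 6*sin(π*x/2), the right-hand side is ∫_0^6 (6*sin(π*x/2)) v dx.


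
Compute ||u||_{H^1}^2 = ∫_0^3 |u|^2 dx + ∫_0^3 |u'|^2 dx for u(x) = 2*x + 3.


||u||_{H^1}^2 = 129

The H^1 norm (squared) on an interval (0, L) is
  ||u||_{H^1}^2 = ∫_0^L u(x)^2 dx + ∫_0^L u'(x)^2 dx.
Compute u'(x) = 2.
Then u(x)^2 = 4*x**2 + 12*x + 9 and u'(x)^2 = 4.
Integrate each monomial from 0 to 3 using ∫_0^3 c·x^n dx = c·3^(n+1)/(n+1):
  ∫_0^3 u(x)^2 dx = ∫_0^3 (4*x^2 + 12*x + 9) dx. Term by term:
    ∫_0^3 4*x^2 dx = 36;  ∫_0^3 12*x dx = 54;  ∫_0^3 9 dx = 27.
  Sum: 36 + 54 + 27 = 117.
  ∫_0^3 u'(x)^2 dx = ∫_0^3 (4) dx. Term by term:
    ∫_0^3 4 dx = 12.
Adding: ||u||_{H^1}^2 = 117 + 12 = 129.


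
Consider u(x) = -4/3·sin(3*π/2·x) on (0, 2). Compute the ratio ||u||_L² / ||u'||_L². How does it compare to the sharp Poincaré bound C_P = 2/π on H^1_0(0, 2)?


||u||_L² / ||u'||_L² = 2/(3*π) < C_P = 2/π.

u(x) = -4/3·sin(3*π/2·x), so u'(x) = -2*π*cos(3*π*x/2).
Writing u(x) = A·sin(kπx/L) with A = -4/3 and k = 3, use ∫_0^L sin²(kπx/L) dx = L/2 and ∫_0^L cos²(kπx/L) dx = L/2.
u² = 16/9·sin²(3*π/2·x) and (u')² = 4*π^2·cos²(3*π/2·x), and each of sin², cos² integrates to L/2 = 1 over (0, 2).
∫_0^2 u² dx = 16/9, so ||u||_L² = 4/3.
∫_0^2 (u')² dx = 4*π^2, so ||u'||_L² = 2*π.
Ratio ||u||_L² / ||u'||_L² = 2/(3*π).
Sharp Poincaré constant on H^1_0(0, 2) is C_P = L/π = 2/π, achieved by sin(π/2·x).
This is the k = 3 harmonic; the ratio L/(kπ) is strictly less than C_P = L/π, consistent with the sharp inequality ||u||_L² ≤ C_P ||u'||_L².


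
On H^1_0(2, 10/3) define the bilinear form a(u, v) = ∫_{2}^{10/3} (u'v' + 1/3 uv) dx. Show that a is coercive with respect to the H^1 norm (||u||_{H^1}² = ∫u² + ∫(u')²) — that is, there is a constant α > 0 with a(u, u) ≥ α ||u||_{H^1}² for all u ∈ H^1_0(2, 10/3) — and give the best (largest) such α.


α = (16 + 27*π^2)/(3*(16 + 9*π^2))

Coercivity of a(·,·) on H^1_0(2, 10/3) means a(u, u) ≥ α ||u||_{H^1}² for every u ∈ H^1_0.
The interval has length L = 4/3, and Poincaré/coercivity depend only on L. Here a(u, u) = ∫(u')² + (1/3)·∫u².
Here 0 < c = 1/3 < 1. The condition a(u,u) ≥ α||u||_{H^1}² reads (1−α)∫(u')² ≥ (α−c)∫u². Any admissible α is ≤ 1 (rapidly oscillating u have ∫u²/∫(u')² → 0), and α = 1 would force 0 ≥ (1−c)∫u², impossible since c < 1; so 1−α > 0. By the sharp Poincaré inequality on H^1_0 of an interval of length L, ∫(u')² ≥ (π/L)²∫u² with equality for the first sine mode sin(π(x−x₀)/L) (x₀ the left endpoint), so the inequality holds for all u iff (1−α)(π/L)² ≥ α − c, i.e. α ≤ ((π/L)² + c)/((π/L)² + 1) = (1 + c(L/π)²)/(1 + (L/π)²). With (π/L)² = 9*π^2/16 and c = 1/3, the largest admissible constant is α = ((π/L)² + c)/((π/L)² + 1).
Simplifying, α = (16 + 27*π^2)/(3*(16 + 9*π^2)).


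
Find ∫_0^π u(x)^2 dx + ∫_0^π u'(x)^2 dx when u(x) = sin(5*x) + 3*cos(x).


||u||_{H^1(0,π)}^2 = 22*π

u'(x) = -3*sin(x) + 5*cos(5*x).
Expand u² and (u')² and integrate term by term on (0, π), using: for integers n ≥ 1, ∫_0^π sin²(nx) dx = ∫_0^π cos²(nx) dx = π/2; for n ≠ n', ∫_0^π sin(nx)sin(n'x) dx = ∫_0^π cos(nx)cos(n'x) dx = 0; and by product-to-sum, ∫_0^π sin(nx)cos(n'x) dx = ½∫_0^π [sin((n+n')x) + sin((n−n')x)] dx, which is 0 when n+n' is even and 2n/(n²−n'²) when n+n' is odd (it need not vanish on (0, π)).
  u² squared terms: (3)²·∫cos(x)² dx = 9·π/2 = 9*π/2;  (1)²·∫sin(5x)² dx = 1·π/2 = π/2.
  u² cross terms: 2·(3)·(1)·∫cos(x)·sin(5x) dx = 6·(0) = 0.
  So ∫_0^π u² dx = 9*π/2 + π/2 + 0 = 5*π.
  (u')² squared terms: (-3)²·∫sin(x)² dx = 9·π/2 = 9*π/2;  (5)²·∫cos(5x)² dx = 25·π/2 = 25*π/2.
  (u')² cross terms: 2·(-3)·(5)·∫sin(x)·cos(5x) dx = -30·(0) = 0.
  So ∫_0^π (u')² dx = 9*π/2 + 25*π/2 + 0 = 17*π.
||u||_{H^1}^2 = (5*π) + (17*π) = 22*π.


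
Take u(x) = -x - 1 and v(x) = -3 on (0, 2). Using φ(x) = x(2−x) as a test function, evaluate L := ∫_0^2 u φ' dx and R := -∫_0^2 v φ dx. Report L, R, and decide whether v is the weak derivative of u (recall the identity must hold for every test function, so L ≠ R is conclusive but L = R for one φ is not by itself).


LHS = 4/3, RHS = 4. No, v is not the weak derivative of u.

u(x) = -x - 1, classical derivative u'(x) = -1.
φ(x) = x(2−x), so φ'(x) = 2 - 2*x.
Note φ(0) = φ(2) = 0, so the boundary term u·φ vanishes.
LHS = ∫_0^2 u(x) φ'(x) dx = ∫_0^2 (2*x^2 - 2) dx. Term by term:
  ∫_0^2 2*x^2 dx = 16/3;  ∫_0^2 -2 dx = -4.
Sum: 16/3 − 4 = 4/3.
So LHS = 4/3.
∫_0^2 v(x) φ(x) dx = ∫_0^2 (3*x^2 - 6*x) dx. Term by term:
  ∫_0^2 3*x^2 dx = 8;  ∫_0^2 -6*x dx = -12.
Sum: 8 − 12 = -4.
So RHS = -∫_0^2 v(x) φ(x) dx = 4.
LHS − RHS = -8/3 ≠ 0, so the identity fails.
(For a valid weak derivative the identity must hold for EVERY test function, in particular this one. The failure shows v is NOT the weak derivative of u.)
Correct weak derivative would be u'(x) = -1.


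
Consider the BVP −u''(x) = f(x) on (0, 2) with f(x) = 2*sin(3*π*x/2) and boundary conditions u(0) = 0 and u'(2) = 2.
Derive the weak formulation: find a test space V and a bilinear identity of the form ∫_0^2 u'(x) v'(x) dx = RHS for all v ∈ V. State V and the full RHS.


V = {v ∈ H^1(0, 2) : v(0) = 0} (test functions vanish at x = 0 where u is specified); weak form: ∫_0^2 u'v' dx = ∫_0^2 (2*sin(3*π*x/2)) v dx + 2·v(2) for all v ∈ V.

Multiply both sides by a test function v and integrate from 0 to 2:
  ∫_0^2 −u''(x) v(x) dx = ∫_0^2 f(x) v(x) dx.
Integrate the LHS by parts once:
  ∫_0^2 −u'' v dx = −[u'(x) v(x)]_0^2 + ∫_0^2 u'(x) v'(x) dx.
Thus ∫_0^2 u'(x) v'(x) dx = ∫_0^2 f(x) v(x) dx + [u'(x) v(x)]_0^2.
Choose V so that boundary terms are either known or forced to vanish.
Mixed BC: u(0) = 0 (Dirichlet) and u'(2) = 2 (Neumann). Define V = {v ∈ H^1(0, 2) : v(0) = 0}. Then [u' v]_0^2 = u'(2)·v(2) − u'(0)·0 = 2·v(2).
Weak formulation: find u (satisfying any essential BC) such that ∫_0^2 u'(x) v'(x) dx = ∫_0^2 f v dx + 2·v(2) for all v ∈ V (Dirichlet at 0 absorbed into V; Neumann datum at x = 2 contributes the boundary term).
Substituting f(x) = 2*sin(3*π*x/2), the right-hand side is ∫_0^2 (2*sin(3*π*x/2)) v dx + 2·v(2).


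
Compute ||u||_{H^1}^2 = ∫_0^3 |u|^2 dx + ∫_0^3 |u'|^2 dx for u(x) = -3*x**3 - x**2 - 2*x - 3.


||u||_{H^1}^2 = 690393/70

The H^1 norm (squared) on an interval (0, L) is
  ||u||_{H^1}^2 = ∫_0^L u(x)^2 dx + ∫_0^L u'(x)^2 dx.
Compute u'(x) = -9*x**2 - 2*x - 2.
Then u(x)^2 = 9*x**6 + 6*x**5 + 13*x**4 + 22*x**3 + 10*x**2 + 12*x + 9 and u'(x)^2 = 81*x**4 + 36*x**3 + 40*x**2 + 8*x + 4.
Integrate each monomial from 0 to 3 using ∫_0^3 c·x^n dx = c·3^(n+1)/(n+1):
  ∫_0^3 u(x)^2 dx = ∫_0^3 (9*x^6 + 6*x^5 + 13*x^4 + 22*x^3 + 10*x^2 + 12*x + 9) dx. Term by term:
    ∫_0^3 9*x^6 dx = 19683/7;  ∫_0^3 6*x^5 dx = 729;  ∫_0^3 13*x^4 dx = 3159/5;
    ∫_0^3 22*x^3 dx = 891/2;  ∫_0^3 10*x^2 dx = 90;  ∫_0^3 12*x dx = 54;
    ∫_0^3 9 dx = 27.
  Sum: 19683/7 + 729 + 3159/5 + 891/2 + 90 + 54 + 27 = 335241/70.
  ∫_0^3 u'(x)^2 dx = ∫_0^3 (81*x^4 + 36*x^3 + 40*x^2 + 8*x + 4) dx. Term by term:
    ∫_0^3 81*x^4 dx = 19683/5;  ∫_0^3 36*x^3 dx = 729;  ∫_0^3 40*x^2 dx = 360;
    ∫_0^3 8*x dx = 36;  ∫_0^3 4 dx = 12.
  Sum: 19683/5 + 729 + 360 + 36 + 12 = 25368/5.
Adding: ||u||_{H^1}^2 = 335241/70 + 25368/5 = 690393/70.


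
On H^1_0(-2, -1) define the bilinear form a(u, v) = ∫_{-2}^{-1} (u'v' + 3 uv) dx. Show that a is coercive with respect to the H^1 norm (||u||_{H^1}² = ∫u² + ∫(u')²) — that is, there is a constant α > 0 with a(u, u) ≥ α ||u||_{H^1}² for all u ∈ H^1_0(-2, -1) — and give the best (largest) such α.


α = 1

Coercivity of a(·,·) on H^1_0(-2, -1) means a(u, u) ≥ α ||u||_{H^1}² for every u ∈ H^1_0.
The interval has length L = 1, and Poincaré/coercivity depend only on L. Here a(u, u) = ∫(u')² + (3)·∫u².
Here c = 3 ≥ 1, so a(u,u) = ∫(u')² + c∫u² ≥ ∫(u')² + ∫u² = ||u||_{H^1}², i.e. α = 1 works. No larger α is possible: a(u,u) ≥ α||u||_{H^1}² means (1−α)∫(u')² ≥ (α−c)∫u², and for the modes u_n = sin(nπ(x−x₀)/L) (x₀ the left endpoint) one has ∫u_n²/∫(u_n')² = (L/(nπ))² → 0, so a(u_n,u_n)/||u_n||_{H^1}² → 1. Hence the optimal constant is α = 1.
Therefore α = 1.


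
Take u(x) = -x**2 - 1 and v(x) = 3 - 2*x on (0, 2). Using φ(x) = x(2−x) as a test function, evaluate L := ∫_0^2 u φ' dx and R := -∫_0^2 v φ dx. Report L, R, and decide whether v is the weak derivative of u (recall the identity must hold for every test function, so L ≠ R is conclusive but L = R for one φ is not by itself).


LHS = 8/3, RHS = -4/3. No, v is not the weak derivative of u.

u(x) = -x**2 - 1, classical derivative u'(x) = -2*x.
φ(x) = x(2−x), so φ'(x) = 2 - 2*x.
Note φ(0) = φ(2) = 0, so the boundary term u·φ vanishes.
LHS = ∫_0^2 u(x) φ'(x) dx = ∫_0^2 (2*x^3 - 2*x^2 + 2*x - 2) dx. Term by term:
  ∫_0^2 2*x^3 dx = 8;  ∫_0^2 -2*x^2 dx = -16/3;  ∫_0^2 2*x dx = 4;
  ∫_0^2 -2 dx = -4.
Sum: 8 − 16/3 + 4 − 4 = 8/3.
So LHS = 8/3.
∫_0^2 v(x) φ(x) dx = ∫_0^2 (2*x^3 - 7*x^2 + 6*x) dx. Term by term:
  ∫_0^2 2*x^3 dx = 8;  ∫_0^2 -7*x^2 dx = -56/3;  ∫_0^2 6*x dx = 12.
Sum: 8 − 56/3 + 12 = 4/3.
So RHS = -∫_0^2 v(x) φ(x) dx = -4/3.
LHS − RHS = 4 ≠ 0, so the identity fails.
(For a valid weak derivative the identity must hold for EVERY test function, in particular this one. The failure shows v is NOT the weak derivative of u.)
Correct weak derivative would be u'(x) = -2*x.


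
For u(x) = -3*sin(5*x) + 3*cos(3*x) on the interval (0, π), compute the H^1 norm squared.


||u||_{H^1(0,π)}^2 = 162*π

u'(x) = -9*sin(3*x) - 15*cos(5*x).
Expand u² and (u')² and integrate term by term on (0, π), using: for integers n ≥ 1, ∫_0^π sin²(nx) dx = ∫_0^π cos²(nx) dx = π/2; for n ≠ n', ∫_0^π sin(nx)sin(n'x) dx = ∫_0^π cos(nx)cos(n'x) dx = 0; and by product-to-sum, ∫_0^π sin(nx)cos(n'x) dx = ½∫_0^π [sin((n+n')x) + sin((n−n')x)] dx, which is 0 when n+n' is even and 2n/(n²−n'²) when n+n' is odd (it need not vanish on (0, π)).
  u² squared terms: (-3)²·∫sin(5x)² dx = 9·π/2 = 9*π/2;  (3)²·∫cos(3x)² dx = 9·π/2 = 9*π/2.
  u² cross terms: 2·(-3)·(3)·∫sin(5x)·cos(3x) dx = -18·(0) = 0.
  So ∫_0^π u² dx = 9*π/2 + 9*π/2 + 0 = 9*π.
  (u')² squared terms: (-15)²·∫cos(5x)² dx = 225·π/2 = 225*π/2;  (-9)²·∫sin(3x)² dx = 81·π/2 = 81*π/2.
  (u')² cross terms: 2·(-15)·(-9)·∫cos(5x)·sin(3x) dx = 270·(0) = 0.
  So ∫_0^π (u')² dx = 225*π/2 + 81*π/2 + 0 = 153*π.
||u||_{H^1}^2 = (9*π) + (153*π) = 162*π.


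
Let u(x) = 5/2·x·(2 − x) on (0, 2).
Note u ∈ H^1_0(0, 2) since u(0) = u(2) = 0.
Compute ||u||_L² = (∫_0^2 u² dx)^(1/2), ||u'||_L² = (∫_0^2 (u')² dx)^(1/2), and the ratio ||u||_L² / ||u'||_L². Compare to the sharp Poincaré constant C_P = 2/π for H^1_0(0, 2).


||u||_L² / ||u'||_L² = sqrt(10)/5 < C_P = 2/π.

u(x) = 5/2·x·(2 − x), so u'(x) = 5 - 5*x.
u(x) = 5/2·x·(2 − x) vanishes at x = 0 and x = 2, so u ∈ H^1_0(0, 2). Differentiate via the product rule and integrate the resulting polynomials term by term.
  ∫_0^2 u² dx = ∫_0^2 (25*x^4/4 - 25*x^3 + 25*x^2) dx. Term by term:
    ∫_0^2 25*x^4/4 dx = 40;  ∫_0^2 -25*x^3 dx = -100;  ∫_0^2 25*x^2 dx = 200/3.
  Sum: 40 − 100 + 200/3 = 20/3.
  ∫_0^2 (u')² dx = ∫_0^2 (25*x^2 - 50*x + 25) dx. Term by term:
    ∫_0^2 25*x^2 dx = 200/3;  ∫_0^2 -50*x dx = -100;  ∫_0^2 25 dx = 50.
  Sum: 200/3 − 100 + 50 = 50/3.
∫_0^2 u² dx = 20/3, so ||u||_L² = 2*sqrt(15)/3.
∫_0^2 (u')² dx = 50/3, so ||u'||_L² = 5*sqrt(6)/3.
Ratio ||u||_L² / ||u'||_L² = sqrt(10)/5.
Sharp Poincaré constant on H^1_0(0, 2) is C_P = L/π = 2/π, achieved by sin(π/2·x).
A polynomial bump cannot attain the sharp Poincaré constant (only the first sine eigenfunction does), so the ratio is strictly less than C_P, consistent with ||u||_L² ≤ C_P ||u'||_L².


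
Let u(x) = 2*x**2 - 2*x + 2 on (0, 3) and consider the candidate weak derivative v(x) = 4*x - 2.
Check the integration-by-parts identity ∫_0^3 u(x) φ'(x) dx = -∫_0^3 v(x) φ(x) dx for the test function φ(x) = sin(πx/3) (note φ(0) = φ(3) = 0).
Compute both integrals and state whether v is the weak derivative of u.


LHS = -24/π, RHS = -24/π. Yes, v = u' weakly.

u(x) = 2*x**2 - 2*x + 2, classical derivative u'(x) = 4*x - 2.
φ(x) = sin(πx/3), so φ'(x) = π*cos(π*x/3)/3.
Note φ(0) = φ(3) = 0, so the boundary term u·φ vanishes.
LHS = ∫_0^3 u(x) φ'(x) dx = ∫_0^3 (2*π*x^2*cos(π*x/3)/3 - 2*π*x*cos(π*x/3)/3 + 2*π*cos(π*x/3)/3) dx. Term by term:
  ∫_0^3 2*π*cos(π*x/3)/3 dx = 0;  ∫_0^3 -2*π*x*cos(π*x/3)/3 dx = 12/π;  ∫_0^3 2*π*x^2*cos(π*x/3)/3 dx = -36/π.
Sum: 0 + 12/π − 36/π = -24/π.
So LHS = -24/π.
∫_0^3 v(x) φ(x) dx = ∫_0^3 (4*x*sin(π*x/3) - 2*sin(π*x/3)) dx. Term by term:
  ∫_0^3 -2*sin(π*x/3) dx = -12/π;  ∫_0^3 4*x*sin(π*x/3) dx = 36/π.
Sum: -12/π + 36/π = 24/π.
So RHS = -∫_0^3 v(x) φ(x) dx = -24/π.
LHS = RHS, so the identity holds for this test φ.
Moreover u is smooth here and v(x) = u'(x) = 4*x - 2 pointwise, so the identity holds for every test function. Hence v is the weak derivative of u.


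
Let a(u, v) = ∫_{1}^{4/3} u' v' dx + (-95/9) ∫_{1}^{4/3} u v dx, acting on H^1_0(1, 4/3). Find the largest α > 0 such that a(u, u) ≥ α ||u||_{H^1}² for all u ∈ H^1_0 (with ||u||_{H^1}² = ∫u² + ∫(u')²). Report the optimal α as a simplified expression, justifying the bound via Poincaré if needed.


α = (-95 + 81*π^2)/(9*(1 + 9*π^2))

Coercivity of a(·,·) on H^1_0(1, 4/3) means a(u, u) ≥ α ||u||_{H^1}² for every u ∈ H^1_0.
The interval has length L = 1/3, and Poincaré/coercivity depend only on L. Here a(u, u) = ∫(u')² + (-95/9)·∫u².
Here c = -95/9 < 0 with |c| < (π/L)² = 9*π^2, so coercivity still holds. The condition a(u,u) ≥ α||u||_{H^1}² reads (1−α)∫(u')² ≥ (α−c)∫u². Any admissible α is ≤ 1 (rapidly oscillating u have ∫u²/∫(u')² → 0), and α = 1 would force 0 ≥ (1−c)∫u², impossible since c < 1; so 1−α > 0. By the sharp Poincaré inequality on H^1_0 of an interval of length L, ∫(u')² ≥ (π/L)²∫u² with equality for the first sine mode sin(π(x−x₀)/L) (x₀ the left endpoint), so the inequality holds for all u iff (1−α)(π/L)² ≥ α − c, i.e. α ≤ ((π/L)² + c)/((π/L)² + 1) = (1 + c(L/π)²)/(1 + (L/π)²). (Direct route, valid since c ≤ 0: Poincaré gives c∫u² ≥ c(L/π)²∫(u')², so a(u,u) ≥ (1 + c(L/π)²)∫(u')², while ||u||_{H^1}² ≤ (1 + (L/π)²)∫(u')²; dividing yields the same α.) With (π/L)² = 9*π^2 and c = -95/9, the largest admissible constant is α = ((π/L)² + c)/((π/L)² + 1).
Simplifying, α = (-95 + 81*π^2)/(9*(1 + 9*π^2)).


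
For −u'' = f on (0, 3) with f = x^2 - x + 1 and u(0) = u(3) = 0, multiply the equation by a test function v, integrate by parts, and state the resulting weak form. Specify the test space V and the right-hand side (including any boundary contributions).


V = H^1_0(0, 3) (so v(0) = v(3) = 0); weak form: ∫_0^3 u'v' dx = ∫_0^3 (x^2 - x + 1) v dx for all v ∈ V.

Multiply both sides by a test function v and integrate from 0 to 3:
  ∫_0^3 −u''(x) v(x) dx = ∫_0^3 f(x) v(x) dx.
Integrate the LHS by parts once:
  ∫_0^3 −u'' v dx = −[u'(x) v(x)]_0^3 + ∫_0^3 u'(x) v'(x) dx.
Thus ∫_0^3 u'(x) v'(x) dx = ∫_0^3 f(x) v(x) dx + [u'(x) v(x)]_0^3.
Choose V so that boundary terms are either known or forced to vanish.
u is Dirichlet: u(0) = u(3) = 0. Let V = H^1_0(0, 3); then v(0) = v(3) = 0, and [u' v]_0^3 = 0.
Weak formulation: find u (satisfying any essential BC) such that ∫_0^3 u'(x) v'(x) dx = ∫_0^3 f v dx for all v ∈ V.
Substituting f(x) = x^2 - x + 1, the right-hand side is ∫_0^3 (x^2 - x + 1) v dx.
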